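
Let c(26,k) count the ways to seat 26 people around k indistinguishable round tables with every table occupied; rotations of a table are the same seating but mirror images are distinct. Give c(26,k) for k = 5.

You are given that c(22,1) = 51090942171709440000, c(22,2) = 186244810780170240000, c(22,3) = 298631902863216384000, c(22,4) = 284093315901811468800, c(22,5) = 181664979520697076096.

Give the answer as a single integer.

row 23: T[23][2]=22·186244810780170240000+51090942171709440000=4148476779335454720000  T[23][3]=22·298631902863216384000+186244810780170240000=6756146673770930688000  T[23][4]=22·284093315901811468800+298631902863216384000=6548684852703068697600  T[23][5]=22·181664979520697076096+284093315901811468800=4280722865357147142912
row 24: T[24][3]=23·6756146673770930688000+4148476779335454720000=159539850276066860544000  T[24][4]=23·6548684852703068697600+6756146673770930688000=157375898285941510732800  T[24][5]=23·4280722865357147142912+6548684852703068697600=105005310755917452984576
row 25: T[25][4]=24·157375898285941510732800+159539850276066860544000=3936561409138663118131200  T[25][5]=24·105005310755917452984576+157375898285941510732800=2677503356427960382362624
row 26: T[26][5]=25·2677503356427960382362624+3936561409138663118131200=70874145319837672677196800
Read c(26,5) = 70874145319837672677196800.

70874145319837672677196800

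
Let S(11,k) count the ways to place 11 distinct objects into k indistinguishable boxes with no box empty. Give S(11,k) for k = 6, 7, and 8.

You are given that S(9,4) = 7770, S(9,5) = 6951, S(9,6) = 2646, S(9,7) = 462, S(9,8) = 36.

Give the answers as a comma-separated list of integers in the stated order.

@10  (10,5):6951·5+7770→42525, (10,6):2646·6+6951→22827, (10,7):462·7+2646→5880, (10,8):36·8+462→750
@11  (11,6):22827·6+42525→179487, (11,7):5880·7+22827→63987, (11,8):750·8+5880→11880
Read S(11,6) = 179487, S(11,7) = 63987, S(11,8) = 11880.

179487, 63987, 11880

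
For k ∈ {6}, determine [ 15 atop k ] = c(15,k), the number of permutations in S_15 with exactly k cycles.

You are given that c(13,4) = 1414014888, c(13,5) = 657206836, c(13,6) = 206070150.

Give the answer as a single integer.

56663366760

i=14: T(14,5)=1414014888+13·657206836=9957703756 | T(14,6)=657206836+13·206070150=3336118786
i=15: T(15,6)=9957703756+14·3336118786=56663366760
Read c(15,6) = 56663366760.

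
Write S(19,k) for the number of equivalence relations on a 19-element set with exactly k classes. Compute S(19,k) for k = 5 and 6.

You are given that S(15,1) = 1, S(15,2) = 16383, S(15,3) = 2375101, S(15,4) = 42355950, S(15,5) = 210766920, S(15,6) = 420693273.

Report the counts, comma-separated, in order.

i=16: T(16,2)=1+2·16383=32767 | T(16,3)=16383+3·2375101=7141686 | T(16,4)=2375101+4·42355950=171798901 | T(16,5)=42355950+5·210766920=1096190550 | T(16,6)=210766920+6·420693273=2734926558
i=17: T(17,3)=32767+3·7141686=21457825 | T(17,4)=7141686+4·171798901=694337290 | T(17,5)=171798901+5·1096190550=5652751651 | T(17,6)=1096190550+6·2734926558=17505749898
i=18: T(18,4)=21457825+4·694337290=2798806985 | T(18,5)=694337290+5·5652751651=28958095545 | T(18,6)=5652751651+6·17505749898=110687251039
i=19: T(19,5)=2798806985+5·28958095545=147589284710 | T(19,6)=28958095545+6·110687251039=693081601779
Read S(19,5) = 147589284710, S(19,6) = 693081601779.

147589284710, 693081601779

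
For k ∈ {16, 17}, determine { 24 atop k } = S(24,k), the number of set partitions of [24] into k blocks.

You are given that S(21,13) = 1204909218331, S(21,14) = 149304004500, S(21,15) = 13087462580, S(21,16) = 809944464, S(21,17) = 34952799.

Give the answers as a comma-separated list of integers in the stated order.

@22  (22,14):149304004500·14+1204909218331→3295165281331, (22,15):13087462580·15+149304004500→345615943200, (22,16):809944464·16+13087462580→26046574004, (22,17):34952799·17+809944464→1404142047
@23  (23,15):345615943200·15+3295165281331→8479404429331, (23,16):26046574004·16+345615943200→762361127264, (23,17):1404142047·17+26046574004→49916988803
@24  (24,16):762361127264·16+8479404429331→20677182465555, (24,17):49916988803·17+762361127264→1610949936915
Read S(24,16) = 20677182465555, S(24,17) = 1610949936915.

20677182465555, 1610949936915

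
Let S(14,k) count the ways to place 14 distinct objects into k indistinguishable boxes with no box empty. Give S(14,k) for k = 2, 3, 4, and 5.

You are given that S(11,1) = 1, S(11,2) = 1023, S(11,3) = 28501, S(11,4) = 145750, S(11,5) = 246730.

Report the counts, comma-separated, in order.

8191, 788970, 10391745, 40075035

@12  (12,1):1·1+0→1, (12,2):1023·2+1→2047, (12,3):28501·3+1023→86526, (12,4):145750·4+28501→611501, (12,5):246730·5+145750→1379400
@13  (13,1):1·1+0→1, (13,2):2047·2+1→4095, (13,3):86526·3+2047→261625, (13,4):611501·4+86526→2532530, (13,5):1379400·5+611501→7508501
@14  (14,2):4095·2+1→8191, (14,3):261625·3+4095→788970, (14,4):2532530·4+261625→10391745, (14,5):7508501·5+2532530→40075035
Read S(14,2) = 8191, S(14,3) = 788970, S(14,4) = 10391745, S(14,5) = 40075035.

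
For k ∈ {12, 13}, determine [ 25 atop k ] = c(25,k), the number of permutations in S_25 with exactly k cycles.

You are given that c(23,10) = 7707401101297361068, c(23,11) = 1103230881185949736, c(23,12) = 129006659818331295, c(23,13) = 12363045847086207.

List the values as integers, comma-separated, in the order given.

r24: T_24,11=23×1103230881185949736+7707401101297361068=33081711368574204996; T_24,12=23×129006659818331295+1103230881185949736=4070384057007569521; T_24,13=23×12363045847086207+129006659818331295=413356714301314056
r25: T_25,12=24×4070384057007569521+33081711368574204996=130770928736755873500; T_25,13=24×413356714301314056+4070384057007569521=13990945200239106865
Read c(25,12) = 130770928736755873500, c(25,13) = 13990945200239106865.

130770928736755873500, 13990945200239106865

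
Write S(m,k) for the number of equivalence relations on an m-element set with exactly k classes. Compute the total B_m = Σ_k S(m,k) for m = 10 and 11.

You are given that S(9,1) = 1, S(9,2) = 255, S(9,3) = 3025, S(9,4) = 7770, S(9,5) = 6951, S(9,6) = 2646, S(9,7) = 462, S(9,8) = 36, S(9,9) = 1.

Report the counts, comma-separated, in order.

row 10: T[10][1]=1·1+0=1  T[10][2]=2·255+1=511  T[10][3]=3·3025+255=9330  T[10][4]=4·7770+3025=34105  T[10][5]=5·6951+7770=42525  T[10][6]=6·2646+6951=22827  T[10][7]=7·462+2646=5880  T[10][8]=8·36+462=750  T[10][9]=9·1+36=45  T[10][10]=10·0+1=1
row 11: T[11][1]=1·1+0=1  T[11][2]=2·511+1=1023  T[11][3]=3·9330+511=28501  T[11][4]=4·34105+9330=145750  T[11][5]=5·42525+34105=246730  T[11][6]=6·22827+42525=179487  T[11][7]=7·5880+22827=63987  T[11][8]=8·750+5880=11880  T[11][9]=9·45+750=1155  T[11][10]=10·1+45=55  T[11][11]=11·0+1=1
B_10 = ΣS(10,k) = 1+511+9330+34105+42525+22827+5880+750+45+1 = 115975
B_11 = ΣS(11,k) = 1+1023+28501+145750+246730+179487+63987+11880+1155+55+1 = 678570

115975, 678570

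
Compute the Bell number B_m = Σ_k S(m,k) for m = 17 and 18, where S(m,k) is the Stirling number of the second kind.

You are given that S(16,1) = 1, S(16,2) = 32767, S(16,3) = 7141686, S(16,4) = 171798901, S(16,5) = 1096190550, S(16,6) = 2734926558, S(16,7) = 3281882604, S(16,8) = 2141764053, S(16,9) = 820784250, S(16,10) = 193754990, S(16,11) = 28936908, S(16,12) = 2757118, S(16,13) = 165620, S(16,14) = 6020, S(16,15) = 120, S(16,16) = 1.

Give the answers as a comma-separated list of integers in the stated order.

82864869804, 682076806159

[17] T[17,1]:1*1+0=1 · T[17,2]:2*32767+1=65535 · T[17,3]:3*7141686+32767=21457825 · T[17,4]:4*171798901+7141686=694337290 · T[17,5]:5*1096190550+171798901=5652751651 · T[17,6]:6*2734926558+1096190550=17505749898 · T[17,7]:7*3281882604+2734926558=25708104786 · T[17,8]:8*2141764053+3281882604=20415995028 · T[17,9]:9*820784250+2141764053=9528822303 · T[17,10]:10*193754990+820784250=2758334150 · T[17,11]:11*28936908+193754990=512060978 · T[17,12]:12*2757118+28936908=62022324 · T[17,13]:13*165620+2757118=4910178 · T[17,14]:14*6020+165620=249900 · T[17,15]:15*120+6020=7820 · T[17,16]:16*1+120=136 · T[17,17]:17*0+1=1
[18] T[18,1]:1*1+0=1 · T[18,2]:2*65535+1=131071 · T[18,3]:3*21457825+65535=64439010 · T[18,4]:4*694337290+21457825=2798806985 · T[18,5]:5*5652751651+694337290=28958095545 · T[18,6]:6*17505749898+5652751651=110687251039 · T[18,7]:7*25708104786+17505749898=197462483400 · T[18,8]:8*20415995028+25708104786=189036065010 · T[18,9]:9*9528822303+20415995028=106175395755 · T[18,10]:10*2758334150+9528822303=37112163803 · T[18,11]:11*512060978+2758334150=8391004908 · T[18,12]:12*62022324+512060978=1256328866 · T[18,13]:13*4910178+62022324=125854638 · T[18,14]:14*249900+4910178=8408778 · T[18,15]:15*7820+249900=367200 · T[18,16]:16*136+7820=9996 · T[18,17]:17*1+136=153 · T[18,18]:18*0+1=1
B_17 = ΣS(17,k) = 1+65535+21457825+694337290+5652751651+17505749898+25708104786+20415995028+9528822303+2758334150+512060978+62022324+4910178+249900+7820+136+1 = 82864869804
B_18 = ΣS(18,k) = 1+131071+64439010+2798806985+28958095545+110687251039+197462483400+189036065010+106175395755+37112163803+8391004908+1256328866+125854638+8408778+367200+9996+153+1 = 682076806159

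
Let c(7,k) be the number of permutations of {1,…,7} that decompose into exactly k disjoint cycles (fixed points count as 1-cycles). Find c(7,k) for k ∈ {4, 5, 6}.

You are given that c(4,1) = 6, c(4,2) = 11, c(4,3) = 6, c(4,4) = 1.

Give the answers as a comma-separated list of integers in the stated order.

[5] T[5,2]:4*11+6=50 · T[5,3]:4*6+11=35 · T[5,4]:4*1+6=10 · T[5,5]:4*0+1=1
[6] T[6,3]:5*35+50=225 · T[6,4]:5*10+35=85 · T[6,5]:5*1+10=15 · T[6,6]:5*0+1=1
[7] T[7,4]:6*85+225=735 · T[7,5]:6*15+85=175 · T[7,6]:6*1+15=21
Read c(7,4) = 735, c(7,5) = 175, c(7,6) = 21.

735, 175, 21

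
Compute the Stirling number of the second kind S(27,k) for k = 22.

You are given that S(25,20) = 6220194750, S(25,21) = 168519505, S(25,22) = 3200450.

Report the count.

15015551265

r26: T_26,21=21×168519505+6220194750=9759104355; T_26,22=22×3200450+168519505=238929405
r27: T_27,22=22×238929405+9759104355=15015551265
Read S(27,22) = 15015551265.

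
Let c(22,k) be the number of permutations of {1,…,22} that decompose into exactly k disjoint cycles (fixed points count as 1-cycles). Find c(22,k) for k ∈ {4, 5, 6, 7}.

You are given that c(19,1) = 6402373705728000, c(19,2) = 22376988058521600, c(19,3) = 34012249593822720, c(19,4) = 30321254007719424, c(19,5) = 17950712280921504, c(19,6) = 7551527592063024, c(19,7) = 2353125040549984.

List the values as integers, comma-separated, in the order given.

row 20: T[20][2]=19·22376988058521600+6402373705728000=431565146817638400  T[20][3]=19·34012249593822720+22376988058521600=668609730341153280  T[20][4]=19·30321254007719424+34012249593822720=610116075740491776  T[20][5]=19·17950712280921504+30321254007719424=371384787345228000  T[20][6]=19·7551527592063024+17950712280921504=161429736530118960  T[20][7]=19·2353125040549984+7551527592063024=52260903362512720
row 21: T[21][3]=20·668609730341153280+431565146817638400=13803759753640704000  T[21][4]=20·610116075740491776+668609730341153280=12870931245150988800  T[21][5]=20·371384787345228000+610116075740491776=8037811822645051776  T[21][6]=20·161429736530118960+371384787345228000=3599979517947607200  T[21][7]=20·52260903362512720+161429736530118960=1206647803780373360
row 22: T[22][4]=21·12870931245150988800+13803759753640704000=284093315901811468800  T[22][5]=21·8037811822645051776+12870931245150988800=181664979520697076096  T[22][6]=21·3599979517947607200+8037811822645051776=83637381699544802976  T[22][7]=21·1206647803780373360+3599979517947607200=28939583397335447760
Read c(22,4) = 284093315901811468800, c(22,5) = 181664979520697076096, c(22,6) = 83637381699544802976, c(22,7) = 28939583397335447760.

284093315901811468800, 181664979520697076096, 83637381699544802976, 28939583397335447760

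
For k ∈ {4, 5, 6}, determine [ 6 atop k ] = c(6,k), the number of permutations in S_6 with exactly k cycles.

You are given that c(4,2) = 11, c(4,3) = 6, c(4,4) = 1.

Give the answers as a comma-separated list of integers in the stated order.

i=5: T(5,3)=11+4·6=35 | T(5,4)=6+4·1=10 | T(5,5)=1+4·0=1
i=6: T(6,4)=35+5·10=85 | T(6,5)=10+5·1=15 | T(6,6)=1+5·0=1
Read c(6,4) = 85, c(6,5) = 15, c(6,6) = 1.

85, 15, 1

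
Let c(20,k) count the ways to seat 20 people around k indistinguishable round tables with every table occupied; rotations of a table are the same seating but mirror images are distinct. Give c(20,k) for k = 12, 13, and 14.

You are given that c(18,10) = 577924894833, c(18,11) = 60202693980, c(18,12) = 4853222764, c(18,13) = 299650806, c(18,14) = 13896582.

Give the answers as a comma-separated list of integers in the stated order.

r19: T_19,11=18×60202693980+577924894833=1661573386473; T_19,12=18×4853222764+60202693980=147560703732; T_19,13=18×299650806+4853222764=10246937272; T_19,14=18×13896582+299650806=549789282
r20: T_20,12=19×147560703732+1661573386473=4465226757381; T_20,13=19×10246937272+147560703732=342252511900; T_20,14=19×549789282+10246937272=20692933630
Read c(20,12) = 4465226757381, c(20,13) = 342252511900, c(20,14) = 20692933630.

4465226757381, 342252511900, 20692933630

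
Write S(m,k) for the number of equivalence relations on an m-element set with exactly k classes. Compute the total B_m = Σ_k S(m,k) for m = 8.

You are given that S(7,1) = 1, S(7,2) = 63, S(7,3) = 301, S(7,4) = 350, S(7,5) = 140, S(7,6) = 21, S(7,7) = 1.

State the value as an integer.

4140

row 8: T[8][1]=1·1+0=1  T[8][2]=2·63+1=127  T[8][3]=3·301+63=966  T[8][4]=4·350+301=1701  T[8][5]=5·140+350=1050  T[8][6]=6·21+140=266  T[8][7]=7·1+21=28  T[8][8]=8·0+1=1
B_8 = ΣS(8,k) = 1+127+966+1701+1050+266+28+1 = 4140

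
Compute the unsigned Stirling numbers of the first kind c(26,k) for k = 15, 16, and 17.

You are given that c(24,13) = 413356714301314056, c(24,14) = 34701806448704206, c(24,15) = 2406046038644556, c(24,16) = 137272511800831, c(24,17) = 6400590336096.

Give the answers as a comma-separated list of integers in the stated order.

[25] T[25,14]:24*34701806448704206+413356714301314056=1246200069070215000 · T[25,15]:24*2406046038644556+34701806448704206=92446911376173550 · T[25,16]:24*137272511800831+2406046038644556=5700586321864500 · T[25,17]:24*6400590336096+137272511800831=290886679867135
[26] T[26,15]:25*92446911376173550+1246200069070215000=3557372853474553750 · T[26,16]:25*5700586321864500+92446911376173550=234961569422786050 · T[26,17]:25*290886679867135+5700586321864500=12972753318542875
Read c(26,15) = 3557372853474553750, c(26,16) = 234961569422786050, c(26,17) = 12972753318542875.

3557372853474553750, 234961569422786050, 12972753318542875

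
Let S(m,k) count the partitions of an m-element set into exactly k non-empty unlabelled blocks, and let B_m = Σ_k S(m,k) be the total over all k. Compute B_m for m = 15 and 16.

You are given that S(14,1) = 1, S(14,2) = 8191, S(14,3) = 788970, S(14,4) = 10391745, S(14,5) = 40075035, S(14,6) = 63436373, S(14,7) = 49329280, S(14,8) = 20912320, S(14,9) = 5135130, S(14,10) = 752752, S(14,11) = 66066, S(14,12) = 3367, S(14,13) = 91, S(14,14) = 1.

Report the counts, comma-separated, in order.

1382958545, 10480142147

r15: T_15,1=1×1+0=1; T_15,2=2×8191+1=16383; T_15,3=3×788970+8191=2375101; T_15,4=4×10391745+788970=42355950; T_15,5=5×40075035+10391745=210766920; T_15,6=6×63436373+40075035=420693273; T_15,7=7×49329280+63436373=408741333; T_15,8=8×20912320+49329280=216627840; T_15,9=9×5135130+20912320=67128490; T_15,10=10×752752+5135130=12662650; T_15,11=11×66066+752752=1479478; T_15,12=12×3367+66066=106470; T_15,13=13×91+3367=4550; T_15,14=14×1+91=105; T_15,15=15×0+1=1
r16: T_16,1=1×1+0=1; T_16,2=2×16383+1=32767; T_16,3=3×2375101+16383=7141686; T_16,4=4×42355950+2375101=171798901; T_16,5=5×210766920+42355950=1096190550; T_16,6=6×420693273+210766920=2734926558; T_16,7=7×408741333+420693273=3281882604; T_16,8=8×216627840+408741333=2141764053; T_16,9=9×67128490+216627840=820784250; T_16,10=10×12662650+67128490=193754990; T_16,11=11×1479478+12662650=28936908; T_16,12=12×106470+1479478=2757118; T_16,13=13×4550+106470=165620; T_16,14=14×105+4550=6020; T_16,15=15×1+105=120; T_16,16=16×0+1=1
B_15 = ΣS(15,k) = 1+16383+2375101+42355950+210766920+420693273+408741333+216627840+67128490+12662650+1479478+106470+4550+105+1 = 1382958545
B_16 = ΣS(16,k) = 1+32767+7141686+171798901+1096190550+2734926558+3281882604+2141764053+820784250+193754990+28936908+2757118+165620+6020+120+1 = 10480142147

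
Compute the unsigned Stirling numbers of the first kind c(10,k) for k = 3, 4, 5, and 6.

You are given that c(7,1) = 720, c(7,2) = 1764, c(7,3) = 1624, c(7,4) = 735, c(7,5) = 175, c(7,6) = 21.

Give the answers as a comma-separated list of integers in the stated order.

i=8: T(8,1)=0+7·720=5040 | T(8,2)=720+7·1764=13068 | T(8,3)=1764+7·1624=13132 | T(8,4)=1624+7·735=6769 | T(8,5)=735+7·175=1960 | T(8,6)=175+7·21=322
i=9: T(9,2)=5040+8·13068=109584 | T(9,3)=13068+8·13132=118124 | T(9,4)=13132+8·6769=67284 | T(9,5)=6769+8·1960=22449 | T(9,6)=1960+8·322=4536
i=10: T(10,3)=109584+9·118124=1172700 | T(10,4)=118124+9·67284=723680 | T(10,5)=67284+9·22449=269325 | T(10,6)=22449+9·4536=63273
Read c(10,3) = 1172700, c(10,4) = 723680, c(10,5) = 269325, c(10,6) = 63273.

1172700, 723680, 269325, 63273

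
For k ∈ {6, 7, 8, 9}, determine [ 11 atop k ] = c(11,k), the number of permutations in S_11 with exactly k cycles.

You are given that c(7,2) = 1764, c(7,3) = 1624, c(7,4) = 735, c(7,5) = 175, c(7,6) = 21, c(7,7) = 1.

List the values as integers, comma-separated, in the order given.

902055, 157773, 18150, 1320

row 8: T[8][3]=7·1624+1764=13132  T[8][4]=7·735+1624=6769  T[8][5]=7·175+735=1960  T[8][6]=7·21+175=322  T[8][7]=7·1+21=28  T[8][8]=7·0+1=1
row 9: T[9][4]=8·6769+13132=67284  T[9][5]=8·1960+6769=22449  T[9][6]=8·322+1960=4536  T[9][7]=8·28+322=546  T[9][8]=8·1+28=36  T[9][9]=8·0+1=1
row 10: T[10][5]=9·22449+67284=269325  T[10][6]=9·4536+22449=63273  T[10][7]=9·546+4536=9450  T[10][8]=9·36+546=870  T[10][9]=9·1+36=45
row 11: T[11][6]=10·63273+269325=902055  T[11][7]=10·9450+63273=157773  T[11][8]=10·870+9450=18150  T[11][9]=10·45+870=1320
Read c(11,6) = 902055, c(11,7) = 157773, c(11,8) = 18150, c(11,9) = 1320.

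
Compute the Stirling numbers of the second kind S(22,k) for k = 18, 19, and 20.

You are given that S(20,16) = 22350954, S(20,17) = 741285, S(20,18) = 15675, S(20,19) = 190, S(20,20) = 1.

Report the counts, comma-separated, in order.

@21  (21,17):741285·17+22350954→34952799, (21,18):15675·18+741285→1023435, (21,19):190·19+15675→19285, (21,20):1·20+190→210
@22  (22,18):1023435·18+34952799→53374629, (22,19):19285·19+1023435→1389850, (22,20):210·20+19285→23485
Read S(22,18) = 53374629, S(22,19) = 1389850, S(22,20) = 23485.

53374629, 1389850, 23485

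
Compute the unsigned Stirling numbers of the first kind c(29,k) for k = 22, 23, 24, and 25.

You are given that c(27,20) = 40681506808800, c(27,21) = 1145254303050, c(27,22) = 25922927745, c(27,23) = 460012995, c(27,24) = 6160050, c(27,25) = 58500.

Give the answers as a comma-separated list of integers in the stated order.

r28: T_28,21=27×1145254303050+40681506808800=71603372991150; T_28,22=27×25922927745+1145254303050=1845173352165; T_28,23=27×460012995+25922927745=38343278610; T_28,24=27×6160050+460012995=626334345; T_28,25=27×58500+6160050=7739550
r29: T_29,22=28×1845173352165+71603372991150=123268226851770; T_29,23=28×38343278610+1845173352165=2918785153245; T_29,24=28×626334345+38343278610=55880640270; T_29,25=28×7739550+626334345=843041745
Read c(29,22) = 123268226851770, c(29,23) = 2918785153245, c(29,24) = 55880640270, c(29,25) = 843041745.

123268226851770, 2918785153245, 55880640270, 843041745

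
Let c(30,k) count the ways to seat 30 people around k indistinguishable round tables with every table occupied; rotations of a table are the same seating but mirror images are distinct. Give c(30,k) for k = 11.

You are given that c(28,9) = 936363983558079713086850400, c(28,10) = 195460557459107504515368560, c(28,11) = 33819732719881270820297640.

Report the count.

i=29: T(29,10)=936363983558079713086850400+28·195460557459107504515368560=6409259592413089839517170080 | T(29,11)=195460557459107504515368560+28·33819732719881270820297640=1142413073615783087483702480
i=30: T(30,11)=6409259592413089839517170080+29·1142413073615783087483702480=39539238727270799376544542000
Read c(30,11) = 39539238727270799376544542000.

39539238727270799376544542000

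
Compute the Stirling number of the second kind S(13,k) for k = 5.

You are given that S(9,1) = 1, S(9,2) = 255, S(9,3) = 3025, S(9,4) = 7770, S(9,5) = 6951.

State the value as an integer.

7508501

i=10: T(10,2)=1+2·255=511 | T(10,3)=255+3·3025=9330 | T(10,4)=3025+4·7770=34105 | T(10,5)=7770+5·6951=42525
i=11: T(11,3)=511+3·9330=28501 | T(11,4)=9330+4·34105=145750 | T(11,5)=34105+5·42525=246730
i=12: T(12,4)=28501+4·145750=611501 | T(12,5)=145750+5·246730=1379400
i=13: T(13,5)=611501+5·1379400=7508501
Read S(13,5) = 7508501.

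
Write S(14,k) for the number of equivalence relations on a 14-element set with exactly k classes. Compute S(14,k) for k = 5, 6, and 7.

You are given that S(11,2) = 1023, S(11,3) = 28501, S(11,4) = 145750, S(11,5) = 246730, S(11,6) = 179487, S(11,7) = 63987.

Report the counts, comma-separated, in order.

row 12: T[12][3]=3·28501+1023=86526  T[12][4]=4·145750+28501=611501  T[12][5]=5·246730+145750=1379400  T[12][6]=6·179487+246730=1323652  T[12][7]=7·63987+179487=627396
row 13: T[13][4]=4·611501+86526=2532530  T[13][5]=5·1379400+611501=7508501  T[13][6]=6·1323652+1379400=9321312  T[13][7]=7·627396+1323652=5715424
row 14: T[14][5]=5·7508501+2532530=40075035  T[14][6]=6·9321312+7508501=63436373  T[14][7]=7·5715424+9321312=49329280
Read S(14,5) = 40075035, S(14,6) = 63436373, S(14,7) = 49329280.

40075035, 63436373, 49329280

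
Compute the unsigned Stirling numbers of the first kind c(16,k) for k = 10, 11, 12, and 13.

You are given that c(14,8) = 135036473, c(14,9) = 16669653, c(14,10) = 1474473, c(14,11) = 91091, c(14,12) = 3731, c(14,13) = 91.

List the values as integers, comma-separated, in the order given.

row 15: T[15][9]=14·16669653+135036473=368411615  T[15][10]=14·1474473+16669653=37312275  T[15][11]=14·91091+1474473=2749747  T[15][12]=14·3731+91091=143325  T[15][13]=14·91+3731=5005
row 16: T[16][10]=15·37312275+368411615=928095740  T[16][11]=15·2749747+37312275=78558480  T[16][12]=15·143325+2749747=4899622  T[16][13]=15·5005+143325=218400
Read c(16,10) = 928095740, c(16,11) = 78558480, c(16,12) = 4899622, c(16,13) = 218400.

928095740, 78558480, 4899622, 218400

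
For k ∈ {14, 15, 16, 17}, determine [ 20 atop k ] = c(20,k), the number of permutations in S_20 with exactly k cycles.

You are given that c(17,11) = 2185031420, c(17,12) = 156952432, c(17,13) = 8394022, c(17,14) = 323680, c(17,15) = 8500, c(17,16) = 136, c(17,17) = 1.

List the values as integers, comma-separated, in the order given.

@18  (18,12):156952432·17+2185031420→4853222764, (18,13):8394022·17+156952432→299650806, (18,14):323680·17+8394022→13896582, (18,15):8500·17+323680→468180, (18,16):136·17+8500→10812, (18,17):1·17+136→153
@19  (19,13):299650806·18+4853222764→10246937272, (19,14):13896582·18+299650806→549789282, (19,15):468180·18+13896582→22323822, (19,16):10812·18+468180→662796, (19,17):153·18+10812→13566
@20  (20,14):549789282·19+10246937272→20692933630, (20,15):22323822·19+549789282→973941900, (20,16):662796·19+22323822→34916946, (20,17):13566·19+662796→920550
Read c(20,14) = 20692933630, c(20,15) = 973941900, c(20,16) = 34916946, c(20,17) = 920550.

20692933630, 973941900, 34916946, 920550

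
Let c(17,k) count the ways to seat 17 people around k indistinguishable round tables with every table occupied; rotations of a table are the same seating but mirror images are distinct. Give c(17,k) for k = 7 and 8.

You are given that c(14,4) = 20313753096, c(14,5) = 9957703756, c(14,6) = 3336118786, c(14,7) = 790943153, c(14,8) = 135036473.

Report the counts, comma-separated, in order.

5374523477960, 1146901283528

@15  (15,5):9957703756·14+20313753096→159721605680, (15,6):3336118786·14+9957703756→56663366760, (15,7):790943153·14+3336118786→14409322928, (15,8):135036473·14+790943153→2681453775
@16  (16,6):56663366760·15+159721605680→1009672107080, (16,7):14409322928·15+56663366760→272803210680, (16,8):2681453775·15+14409322928→54631129553
@17  (17,7):272803210680·16+1009672107080→5374523477960, (17,8):54631129553·16+272803210680→1146901283528
Read c(17,7) = 5374523477960, c(17,8) = 1146901283528.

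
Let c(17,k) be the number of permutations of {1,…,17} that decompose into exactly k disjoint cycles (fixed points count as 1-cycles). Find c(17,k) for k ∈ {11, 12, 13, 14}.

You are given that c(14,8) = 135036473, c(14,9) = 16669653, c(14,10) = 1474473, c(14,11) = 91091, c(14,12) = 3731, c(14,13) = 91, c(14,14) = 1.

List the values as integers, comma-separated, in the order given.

@15  (15,9):16669653·14+135036473→368411615, (15,10):1474473·14+16669653→37312275, (15,11):91091·14+1474473→2749747, (15,12):3731·14+91091→143325, (15,13):91·14+3731→5005, (15,14):1·14+91→105
@16  (16,10):37312275·15+368411615→928095740, (16,11):2749747·15+37312275→78558480, (16,12):143325·15+2749747→4899622, (16,13):5005·15+143325→218400, (16,14):105·15+5005→6580
@17  (17,11):78558480·16+928095740→2185031420, (17,12):4899622·16+78558480→156952432, (17,13):218400·16+4899622→8394022, (17,14):6580·16+218400→323680
Read c(17,11) = 2185031420, c(17,12) = 156952432, c(17,13) = 8394022, c(17,14) = 323680.

2185031420, 156952432, 8394022, 323680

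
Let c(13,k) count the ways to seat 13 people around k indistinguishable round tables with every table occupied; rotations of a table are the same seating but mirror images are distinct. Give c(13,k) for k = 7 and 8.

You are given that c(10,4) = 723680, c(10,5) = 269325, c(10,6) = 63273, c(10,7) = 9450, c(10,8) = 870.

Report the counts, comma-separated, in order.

r11: T_11,5=10×269325+723680=3416930; T_11,6=10×63273+269325=902055; T_11,7=10×9450+63273=157773; T_11,8=10×870+9450=18150
r12: T_12,6=11×902055+3416930=13339535; T_12,7=11×157773+902055=2637558; T_12,8=11×18150+157773=357423
r13: T_13,7=12×2637558+13339535=44990231; T_13,8=12×357423+2637558=6926634
Read c(13,7) = 44990231, c(13,8) = 6926634.

44990231, 6926634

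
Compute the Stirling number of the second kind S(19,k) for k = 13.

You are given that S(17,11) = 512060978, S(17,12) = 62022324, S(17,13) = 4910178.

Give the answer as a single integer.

i=18: T(18,12)=512060978+12·62022324=1256328866 | T(18,13)=62022324+13·4910178=125854638
i=19: T(19,13)=1256328866+13·125854638=2892439160
Read S(19,13) = 2892439160.

2892439160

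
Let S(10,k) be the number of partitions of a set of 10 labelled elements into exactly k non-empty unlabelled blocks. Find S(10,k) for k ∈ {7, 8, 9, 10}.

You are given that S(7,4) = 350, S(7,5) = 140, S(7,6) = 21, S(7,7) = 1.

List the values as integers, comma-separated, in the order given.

r8: T_8,5=5×140+350=1050; T_8,6=6×21+140=266; T_8,7=7×1+21=28; T_8,8=8×0+1=1
r9: T_9,6=6×266+1050=2646; T_9,7=7×28+266=462; T_9,8=8×1+28=36; T_9,9=9×0+1=1
r10: T_10,7=7×462+2646=5880; T_10,8=8×36+462=750; T_10,9=9×1+36=45; T_10,10=10×0+1=1
Read S(10,7) = 5880, S(10,8) = 750, S(10,9) = 45, S(10,10) = 1.

5880, 750, 45, 1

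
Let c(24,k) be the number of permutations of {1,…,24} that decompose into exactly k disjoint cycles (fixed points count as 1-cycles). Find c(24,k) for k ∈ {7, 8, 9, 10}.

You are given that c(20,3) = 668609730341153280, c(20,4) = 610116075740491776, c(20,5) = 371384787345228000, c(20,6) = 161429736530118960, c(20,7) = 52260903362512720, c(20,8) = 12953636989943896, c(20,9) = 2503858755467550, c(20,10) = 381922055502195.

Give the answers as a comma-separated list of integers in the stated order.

18588776355051949776576, 5304713715525445812976, 1204749260161737632496, 220984454979433717396

@21  (21,4):610116075740491776·20+668609730341153280→12870931245150988800, (21,5):371384787345228000·20+610116075740491776→8037811822645051776, (21,6):161429736530118960·20+371384787345228000→3599979517947607200, (21,7):52260903362512720·20+161429736530118960→1206647803780373360, (21,8):12953636989943896·20+52260903362512720→311333643161390640, (21,9):2503858755467550·20+12953636989943896→63030812099294896, (21,10):381922055502195·20+2503858755467550→10142299865511450
@22  (22,5):8037811822645051776·21+12870931245150988800→181664979520697076096, (22,6):3599979517947607200·21+8037811822645051776→83637381699544802976, (22,7):1206647803780373360·21+3599979517947607200→28939583397335447760, (22,8):311333643161390640·21+1206647803780373360→7744654310169576800, (22,9):63030812099294896·21+311333643161390640→1634980697246583456, (22,10):10142299865511450·21+63030812099294896→276019109275035346
@23  (23,6):83637381699544802976·22+181664979520697076096→2021687376910682741568, (23,7):28939583397335447760·22+83637381699544802976→720308216440924653696, (23,8):7744654310169576800·22+28939583397335447760→199321978221066137360, (23,9):1634980697246583456·22+7744654310169576800→43714229649594412832, (23,10):276019109275035346·22+1634980697246583456→7707401101297361068
@24  (24,7):720308216440924653696·23+2021687376910682741568→18588776355051949776576, (24,8):199321978221066137360·23+720308216440924653696→5304713715525445812976, (24,9):43714229649594412832·23+199321978221066137360→1204749260161737632496, (24,10):7707401101297361068·23+43714229649594412832→220984454979433717396
Read c(24,7) = 18588776355051949776576, c(24,8) = 5304713715525445812976, c(24,9) = 1204749260161737632496, c(24,10) = 220984454979433717396.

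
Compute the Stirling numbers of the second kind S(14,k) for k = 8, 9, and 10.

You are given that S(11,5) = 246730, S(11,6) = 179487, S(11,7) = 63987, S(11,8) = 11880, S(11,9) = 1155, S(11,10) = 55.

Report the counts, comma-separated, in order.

20912320, 5135130, 752752

@12  (12,6):179487·6+246730→1323652, (12,7):63987·7+179487→627396, (12,8):11880·8+63987→159027, (12,9):1155·9+11880→22275, (12,10):55·10+1155→1705
@13  (13,7):627396·7+1323652→5715424, (13,8):159027·8+627396→1899612, (13,9):22275·9+159027→359502, (13,10):1705·10+22275→39325
@14  (14,8):1899612·8+5715424→20912320, (14,9):359502·9+1899612→5135130, (14,10):39325·10+359502→752752
Read S(14,8) = 20912320, S(14,9) = 5135130, S(14,10) = 752752.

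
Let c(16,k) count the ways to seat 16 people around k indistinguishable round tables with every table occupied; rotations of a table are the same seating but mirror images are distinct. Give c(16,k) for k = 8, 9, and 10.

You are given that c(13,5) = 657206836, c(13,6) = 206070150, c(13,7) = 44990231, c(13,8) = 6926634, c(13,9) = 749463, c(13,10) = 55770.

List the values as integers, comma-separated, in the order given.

[14] T[14,6]:13*206070150+657206836=3336118786 · T[14,7]:13*44990231+206070150=790943153 · T[14,8]:13*6926634+44990231=135036473 · T[14,9]:13*749463+6926634=16669653 · T[14,10]:13*55770+749463=1474473
[15] T[15,7]:14*790943153+3336118786=14409322928 · T[15,8]:14*135036473+790943153=2681453775 · T[15,9]:14*16669653+135036473=368411615 · T[15,10]:14*1474473+16669653=37312275
[16] T[16,8]:15*2681453775+14409322928=54631129553 · T[16,9]:15*368411615+2681453775=8207628000 · T[16,10]:15*37312275+368411615=928095740
Read c(16,8) = 54631129553, c(16,9) = 8207628000, c(16,10) = 928095740.

54631129553, 8207628000, 928095740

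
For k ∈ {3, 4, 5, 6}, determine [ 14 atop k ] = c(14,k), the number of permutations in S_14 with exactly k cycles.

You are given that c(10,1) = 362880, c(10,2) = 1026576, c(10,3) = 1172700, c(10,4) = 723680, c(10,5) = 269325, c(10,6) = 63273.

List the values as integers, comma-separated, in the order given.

26596717056, 20313753096, 9957703756, 3336118786

[11] T[11,1]:10*362880+0=3628800 · T[11,2]:10*1026576+362880=10628640 · T[11,3]:10*1172700+1026576=12753576 · T[11,4]:10*723680+1172700=8409500 · T[11,5]:10*269325+723680=3416930 · T[11,6]:10*63273+269325=902055
[12] T[12,1]:11*3628800+0=39916800 · T[12,2]:11*10628640+3628800=120543840 · T[12,3]:11*12753576+10628640=150917976 · T[12,4]:11*8409500+12753576=105258076 · T[12,5]:11*3416930+8409500=45995730 · T[12,6]:11*902055+3416930=13339535
[13] T[13,2]:12*120543840+39916800=1486442880 · T[13,3]:12*150917976+120543840=1931559552 · T[13,4]:12*105258076+150917976=1414014888 · T[13,5]:12*45995730+105258076=657206836 · T[13,6]:12*13339535+45995730=206070150
[14] T[14,3]:13*1931559552+1486442880=26596717056 · T[14,4]:13*1414014888+1931559552=20313753096 · T[14,5]:13*657206836+1414014888=9957703756 · T[14,6]:13*206070150+657206836=3336118786
Read c(14,3) = 26596717056, c(14,4) = 20313753096, c(14,5) = 9957703756, c(14,6) = 3336118786.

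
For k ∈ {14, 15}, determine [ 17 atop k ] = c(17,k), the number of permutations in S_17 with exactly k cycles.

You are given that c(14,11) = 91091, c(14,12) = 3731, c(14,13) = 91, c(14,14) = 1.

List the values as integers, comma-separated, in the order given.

323680, 8500

r15: T_15,12=14×3731+91091=143325; T_15,13=14×91+3731=5005; T_15,14=14×1+91=105; T_15,15=14×0+1=1
r16: T_16,13=15×5005+143325=218400; T_16,14=15×105+5005=6580; T_16,15=15×1+105=120
r17: T_17,14=16×6580+218400=323680; T_17,15=16×120+6580=8500
Read c(17,14) = 323680, c(17,15) = 8500.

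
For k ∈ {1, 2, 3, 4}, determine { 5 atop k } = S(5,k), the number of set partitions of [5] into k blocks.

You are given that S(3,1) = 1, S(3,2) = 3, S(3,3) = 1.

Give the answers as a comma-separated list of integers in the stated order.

1, 15, 25, 10

[4] T[4,1]:1*1+0=1 · T[4,2]:2*3+1=7 · T[4,3]:3*1+3=6 · T[4,4]:4*0+1=1
[5] T[5,1]:1*1+0=1 · T[5,2]:2*7+1=15 · T[5,3]:3*6+7=25 · T[5,4]:4*1+6=10
Read S(5,1) = 1, S(5,2) = 15, S(5,3) = 25, S(5,4) = 10.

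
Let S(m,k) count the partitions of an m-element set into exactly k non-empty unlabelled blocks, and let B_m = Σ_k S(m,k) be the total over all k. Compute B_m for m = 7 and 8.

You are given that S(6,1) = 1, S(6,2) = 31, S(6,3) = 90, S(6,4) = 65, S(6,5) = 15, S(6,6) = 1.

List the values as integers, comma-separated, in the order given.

877, 4140

@7  (7,1):1·1+0→1, (7,2):31·2+1→63, (7,3):90·3+31→301, (7,4):65·4+90→350, (7,5):15·5+65→140, (7,6):1·6+15→21, (7,7):0·7+1→1
@8  (8,1):1·1+0→1, (8,2):63·2+1→127, (8,3):301·3+63→966, (8,4):350·4+301→1701, (8,5):140·5+350→1050, (8,6):21·6+140→266, (8,7):1·7+21→28, (8,8):0·8+1→1
B_7 = ΣS(7,k) = 1+63+301+350+140+21+1 = 877
B_8 = ΣS(8,k) = 1+127+966+1701+1050+266+28+1 = 4140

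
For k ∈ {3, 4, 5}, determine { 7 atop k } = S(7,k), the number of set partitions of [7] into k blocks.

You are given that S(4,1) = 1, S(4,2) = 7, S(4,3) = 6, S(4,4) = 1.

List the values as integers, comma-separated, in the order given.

301, 350, 140

r5: T_5,1=1×1+0=1; T_5,2=2×7+1=15; T_5,3=3×6+7=25; T_5,4=4×1+6=10; T_5,5=5×0+1=1
r6: T_6,2=2×15+1=31; T_6,3=3×25+15=90; T_6,4=4×10+25=65; T_6,5=5×1+10=15
r7: T_7,3=3×90+31=301; T_7,4=4×65+90=350; T_7,5=5×15+65=140
Read S(7,3) = 301, S(7,4) = 350, S(7,5) = 140.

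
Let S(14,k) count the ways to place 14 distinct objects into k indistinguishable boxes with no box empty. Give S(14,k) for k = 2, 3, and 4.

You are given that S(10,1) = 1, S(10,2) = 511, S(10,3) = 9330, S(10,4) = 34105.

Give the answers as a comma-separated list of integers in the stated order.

8191, 788970, 10391745

i=11: T(11,1)=0+1·1=1 | T(11,2)=1+2·511=1023 | T(11,3)=511+3·9330=28501 | T(11,4)=9330+4·34105=145750
i=12: T(12,1)=0+1·1=1 | T(12,2)=1+2·1023=2047 | T(12,3)=1023+3·28501=86526 | T(12,4)=28501+4·145750=611501
i=13: T(13,1)=0+1·1=1 | T(13,2)=1+2·2047=4095 | T(13,3)=2047+3·86526=261625 | T(13,4)=86526+4·611501=2532530
i=14: T(14,2)=1+2·4095=8191 | T(14,3)=4095+3·261625=788970 | T(14,4)=261625+4·2532530=10391745
Read S(14,2) = 8191, S(14,3) = 788970, S(14,4) = 10391745.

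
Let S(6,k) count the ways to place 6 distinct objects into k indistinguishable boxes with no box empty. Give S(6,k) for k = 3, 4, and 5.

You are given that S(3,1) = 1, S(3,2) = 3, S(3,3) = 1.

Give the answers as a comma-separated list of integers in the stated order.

i=4: T(4,1)=0+1·1=1 | T(4,2)=1+2·3=7 | T(4,3)=3+3·1=6 | T(4,4)=1+4·0=1
i=5: T(5,2)=1+2·7=15 | T(5,3)=7+3·6=25 | T(5,4)=6+4·1=10 | T(5,5)=1+5·0=1
i=6: T(6,3)=15+3·25=90 | T(6,4)=25+4·10=65 | T(6,5)=10+5·1=15
Read S(6,3) = 90, S(6,4) = 65, S(6,5) = 15.

90, 65, 15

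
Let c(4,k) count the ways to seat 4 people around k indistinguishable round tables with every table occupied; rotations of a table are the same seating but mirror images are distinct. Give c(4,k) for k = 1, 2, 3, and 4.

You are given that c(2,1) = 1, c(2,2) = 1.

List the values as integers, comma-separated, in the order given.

[3] T[3,1]:2*1+0=2 · T[3,2]:2*1+1=3 · T[3,3]:2*0+1=1
[4] T[4,1]:3*2+0=6 · T[4,2]:3*3+2=11 · T[4,3]:3*1+3=6 · T[4,4]:3*0+1=1
Read c(4,1) = 6, c(4,2) = 11, c(4,3) = 6, c(4,4) = 1.

6, 11, 6, 1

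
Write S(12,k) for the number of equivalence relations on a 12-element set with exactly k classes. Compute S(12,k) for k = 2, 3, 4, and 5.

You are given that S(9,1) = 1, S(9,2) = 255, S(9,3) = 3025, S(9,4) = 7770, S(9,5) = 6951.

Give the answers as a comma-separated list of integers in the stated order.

r10: T_10,1=1×1+0=1; T_10,2=2×255+1=511; T_10,3=3×3025+255=9330; T_10,4=4×7770+3025=34105; T_10,5=5×6951+7770=42525
r11: T_11,1=1×1+0=1; T_11,2=2×511+1=1023; T_11,3=3×9330+511=28501; T_11,4=4×34105+9330=145750; T_11,5=5×42525+34105=246730
r12: T_12,2=2×1023+1=2047; T_12,3=3×28501+1023=86526; T_12,4=4×145750+28501=611501; T_12,5=5×246730+145750=1379400
Read S(12,2) = 2047, S(12,3) = 86526, S(12,4) = 611501, S(12,5) = 1379400.

2047, 86526, 611501, 1379400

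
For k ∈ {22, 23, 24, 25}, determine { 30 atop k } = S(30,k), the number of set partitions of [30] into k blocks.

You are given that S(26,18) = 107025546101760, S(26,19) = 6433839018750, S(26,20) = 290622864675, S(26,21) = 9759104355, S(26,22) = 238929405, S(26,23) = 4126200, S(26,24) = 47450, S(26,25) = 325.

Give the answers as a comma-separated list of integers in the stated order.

row 27: T[27][19]=19·6433839018750+107025546101760=229268487458010  T[27][20]=20·290622864675+6433839018750=12246296312250  T[27][21]=21·9759104355+290622864675=495564056130  T[27][22]=22·238929405+9759104355=15015551265  T[27][23]=23·4126200+238929405=333832005  T[27][24]=24·47450+4126200=5265000  T[27][25]=25·325+47450=55575
row 28: T[28][20]=20·12246296312250+229268487458010=474194413703010  T[28][21]=21·495564056130+12246296312250=22653141490980  T[28][22]=22·15015551265+495564056130=825906183960  T[28][23]=23·333832005+15015551265=22693687380  T[28][24]=24·5265000+333832005=460192005  T[28][25]=25·55575+5265000=6654375
row 29: T[29][21]=21·22653141490980+474194413703010=949910385013590  T[29][22]=22·825906183960+22653141490980=40823077538100  T[29][23]=23·22693687380+825906183960=1347860993700  T[29][24]=24·460192005+22693687380=33738295500  T[29][25]=25·6654375+460192005=626551380
row 30: T[30][22]=22·40823077538100+949910385013590=1848018090851790  T[30][23]=23·1347860993700+40823077538100=71823880393200  T[30][24]=24·33738295500+1347860993700=2157580085700  T[30][25]=25·626551380+33738295500=49402080000
Read S(30,22) = 1848018090851790, S(30,23) = 71823880393200, S(30,24) = 2157580085700, S(30,25) = 49402080000.

1848018090851790, 71823880393200, 2157580085700, 49402080000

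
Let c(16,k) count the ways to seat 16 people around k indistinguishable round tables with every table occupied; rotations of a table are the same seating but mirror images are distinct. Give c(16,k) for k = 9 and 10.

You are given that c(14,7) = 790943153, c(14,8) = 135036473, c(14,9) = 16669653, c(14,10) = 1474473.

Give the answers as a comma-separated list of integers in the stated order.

8207628000, 928095740

i=15: T(15,8)=790943153+14·135036473=2681453775 | T(15,9)=135036473+14·16669653=368411615 | T(15,10)=16669653+14·1474473=37312275
i=16: T(16,9)=2681453775+15·368411615=8207628000 | T(16,10)=368411615+15·37312275=928095740
Read c(16,9) = 8207628000, c(16,10) = 928095740.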